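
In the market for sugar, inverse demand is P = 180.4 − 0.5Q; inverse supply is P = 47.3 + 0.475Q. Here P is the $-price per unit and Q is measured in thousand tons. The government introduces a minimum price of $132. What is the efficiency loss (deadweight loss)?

$768.84 thousand

Competitive equilibrium: 180.4 − 0.5Q = 47.3 + 0.475Q → Q* = 136.5128, P* = 112.1436.
At the floor P = 132, quantity demanded = (180.4 − 132)/0.5 = 96.8.
Sellers' marginal cost at Q' = 96.8: 47.3 + 0.475·96.8 = 93.28.
ΔQ = 136.5128 − 96.8 = 39.7128; wedge = 132 − 93.28 = 38.72.
DWL = ½ × 39.7128 × 38.72 = $768.84 thousand.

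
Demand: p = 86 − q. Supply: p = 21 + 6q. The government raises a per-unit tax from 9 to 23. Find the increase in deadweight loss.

32

Competitive equilibrium: 86 − q = 21 + 6q → q* = 9.2857, p* = 76.7143.
For a per-unit tax t: Δq = t/7, so DWL = ½·t·(t/7) = t²/14.
At t = 9: DWL = 5.786. At t = 23: DWL = 37.786.
Increase = 37.786 − 5.786 = 32.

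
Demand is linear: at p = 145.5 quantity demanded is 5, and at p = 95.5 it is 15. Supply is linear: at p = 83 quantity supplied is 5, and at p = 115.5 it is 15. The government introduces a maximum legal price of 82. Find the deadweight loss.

Demand slope = (95.5 − 145.5)/(15 − 5) = −5, so p = 170.5 − 5q.
Supply slope = (115.5 − 83)/(15 − 5) = 3.25, so p = 66.75 + 3.25q.
Competitive equilibrium: 170.5 − 5q = 66.75 + 3.25q → q* = 12.57576, p* = 107.62121.
At the ceiling p = 82, quantity supplied = (82 − 66.75)/3.25 = 4.69231.
Willingness to pay at q' = 4.69231: 170.5 − 5·4.69231 = 147.03845.
Δq = 12.57576 − 4.69231 = 7.88345; wedge = 147.03845 − 82 = 65.03845.
DWL = ½ × 7.88345 × 65.03845 = 256.36.

256.36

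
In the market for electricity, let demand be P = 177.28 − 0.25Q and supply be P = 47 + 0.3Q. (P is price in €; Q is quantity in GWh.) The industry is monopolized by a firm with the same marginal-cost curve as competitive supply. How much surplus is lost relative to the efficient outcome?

Competitive equilibrium: 177.28 − 0.25Q = 47 + 0.3Q → Q* = 236.87273, P* = 118.06182.
Marginal revenue: MR = 177.28 − 0.5Q. Set MR = MC: 177.28 − 0.5Q = 47 + 0.3Q → Q_m = 162.85.
Price P_m = 177.28 − 0.25·162.85 = 136.5675; MC(Q_m) = 47 + 0.3·162.85 = 95.855.
Competitive Q* = 236.87273, so ΔQ = 74.02273; wedge = 136.5675 − 95.855 = 40.7125.
Welfare loss = ½ × 74.02273 × 40.7125 = €1506.83.

€1506.83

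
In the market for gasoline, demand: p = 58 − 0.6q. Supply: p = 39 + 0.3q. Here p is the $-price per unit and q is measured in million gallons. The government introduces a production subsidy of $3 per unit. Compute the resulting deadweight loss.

$5 million

Competitive equilibrium: 58 − 0.6q = 39 + 0.3q → q* = 21.1111, p* = 45.3333.
The subsidy lowers effective supply by 3: p = 36 + 0.3q.
New quantity: 58 − 0.6q = 36 + 0.3q → q' = 24.4444.
Overproduction Δq = 24.4444 − 21.1111 = 3.3333; wedge = subsidy = 3.
The triangle = ½ × 3.3333 × 3 = $5 million.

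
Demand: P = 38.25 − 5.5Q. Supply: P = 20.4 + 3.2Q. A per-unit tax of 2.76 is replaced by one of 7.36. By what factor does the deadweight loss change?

7.111

Competitive equilibrium: 38.25 − 5.5Q = 20.4 + 3.2Q → Q* = 2.0517, P* = 26.9655.
For a per-unit tax t: ΔQ = t/8.7, so DWL = ½·t·(t/8.7) = t²/17.4.
At t = 2.76: DWL = 0.438. At t = 7.36: DWL = 3.113.
Ratio = (7.36/2.76)² = 7.111.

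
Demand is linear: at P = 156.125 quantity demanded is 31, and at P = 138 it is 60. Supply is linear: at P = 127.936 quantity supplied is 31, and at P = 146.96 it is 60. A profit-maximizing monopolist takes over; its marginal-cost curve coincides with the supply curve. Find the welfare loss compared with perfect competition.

Demand slope = (138 − 156.125)/(60 − 31) = −0.625, so P = 175.5 − 0.625Q.
Supply slope = (146.96 − 127.936)/(60 − 31) = 0.656, so P = 107.6 + 0.656Q.
Competitive equilibrium: 175.5 − 0.625Q = 107.6 + 0.656Q → Q* = 53.0055, P* = 142.3716.
Marginal revenue: MR = 175.5 − 1.25Q. Set MR = MC: 175.5 − 1.25Q = 107.6 + 0.656Q → Q_m = 35.6243.
Price P_m = 175.5 − 0.625·35.6243 = 153.2348; MC(Q_m) = 107.6 + 0.656·35.6243 = 130.9695.
Competitive Q* = 53.0055, so ΔQ = 17.3812; wedge = 153.2348 − 130.9695 = 22.2653.
The triangle = ½ × 17.3812 × 22.2653 = 193.50.

193.50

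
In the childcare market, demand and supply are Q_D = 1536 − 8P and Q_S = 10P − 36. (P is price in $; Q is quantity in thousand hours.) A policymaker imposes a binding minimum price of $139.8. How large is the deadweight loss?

In inverse form: demand P = 192 − 0.125Q, supply P = 3.6 + 0.1Q.
Competitive equilibrium: 192 − 0.125Q = 3.6 + 0.1Q → Q* = 837.33333, P* = 87.33333.
At the floor P = 139.8, quantity demanded = (192 − 139.8)/0.125 = 417.6.
Sellers' marginal cost at Q' = 417.6: 3.6 + 0.1·417.6 = 45.36.
ΔQ = 837.33333 − 417.6 = 419.73333; wedge = 139.8 − 45.36 = 94.44.
DWL = ½ × 419.73333 × 94.44 = $19819.808 thousand.

$19819.808 thousand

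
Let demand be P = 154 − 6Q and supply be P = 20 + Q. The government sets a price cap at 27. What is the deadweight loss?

Competitive equilibrium: 154 − 6Q = 20 + Q → Q* = 19.1429, P* = 39.1429.
At the ceiling P = 27, quantity supplied = (27 − 20)/1 = 7.
Willingness to pay at Q' = 7: 154 − 6·7 = 112.
ΔQ = 19.1429 − 7 = 12.1429; wedge = 112 − 27 = 85.
DWL = ½ × 12.1429 × 85 = 516.07.

516.07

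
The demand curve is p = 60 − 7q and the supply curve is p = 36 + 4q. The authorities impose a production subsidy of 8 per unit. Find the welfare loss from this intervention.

Competitive equilibrium: 60 − 7q = 36 + 4q → q* = 2.1818, p* = 44.7273.
The subsidy lowers effective supply by 8: p = 28 + 4q.
New quantity: 60 − 7q = 28 + 4q → q' = 2.9091.
Overproduction Δq = 2.9091 − 2.1818 = 0.7273; wedge = subsidy = 8.
The triangle = ½ × 0.7273 × 8 = 2.91.

2.91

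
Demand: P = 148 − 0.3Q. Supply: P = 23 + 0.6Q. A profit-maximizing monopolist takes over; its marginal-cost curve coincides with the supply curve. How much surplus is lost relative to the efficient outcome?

Competitive equilibrium: 148 − 0.3Q = 23 + 0.6Q → Q* = 138.8889, P* = 106.3333.
Marginal revenue: MR = 148 − 0.6Q. Set MR = MC: 148 − 0.6Q = 23 + 0.6Q → Q_m = 104.1667.
Price P_m = 148 − 0.3·104.1667 = 116.75; MC(Q_m) = 23 + 0.6·104.1667 = 85.5.
Competitive Q* = 138.8889, so ΔQ = 34.7222; wedge = 116.75 − 85.5 = 31.25.
Deadweight loss = ½ × 34.7222 × 31.25 = 542.53.

542.53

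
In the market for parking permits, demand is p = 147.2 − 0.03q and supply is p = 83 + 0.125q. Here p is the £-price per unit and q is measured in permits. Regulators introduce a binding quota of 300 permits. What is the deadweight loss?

Competitive equilibrium: 147.2 − 0.03q = 83 + 0.125q → q* = 414.1935, p* = 134.7742.
At q = 300: demand price = 147.2 − 0.03·300 = 138.2; supply price = 83 + 0.125·300 = 120.5.
Δq = 414.1935 − 300 = 114.1935; wedge = 138.2 − 120.5 = 17.7.
Deadweight loss = ½ × 114.1935 × 17.7 = £1010.61.

£1010.61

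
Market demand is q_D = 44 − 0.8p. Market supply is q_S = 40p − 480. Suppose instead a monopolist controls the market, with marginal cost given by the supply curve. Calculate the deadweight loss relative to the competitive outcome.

In inverse form: demand p = 55 − 1.25q, supply p = 12 + 0.025q.
Competitive equilibrium: 55 − 1.25q = 12 + 0.025q → q* = 33.7255, p* = 12.8431.
Marginal revenue: MR = 55 − 2.5q. Set MR = MC: 55 − 2.5q = 12 + 0.025q → q_m = 17.0297.
Price p_m = 55 − 1.25·17.0297 = 33.7129; MC(q_m) = 12 + 0.025·17.0297 = 12.4257.
Competitive q* = 33.7255, so Δq = 16.6958; wedge = 33.7129 − 12.4257 = 21.2872.
Deadweight loss = ½ × 16.6958 × 21.2872 = 177.70.

177.70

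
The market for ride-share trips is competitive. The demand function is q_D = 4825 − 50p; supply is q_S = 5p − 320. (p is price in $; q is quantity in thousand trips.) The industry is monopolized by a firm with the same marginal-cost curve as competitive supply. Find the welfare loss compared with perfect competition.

$16.67 thousand

In inverse form: demand p = 96.5 − 0.02q, supply p = 64 + 0.2q.
Competitive equilibrium: 96.5 − 0.02q = 64 + 0.2q → q* = 147.7273, p* = 93.5455.
Marginal revenue: MR = 96.5 − 0.04q. Set MR = MC: 96.5 − 0.04q = 64 + 0.2q → q_m = 135.4167.
Price p_m = 96.5 − 0.02·135.4167 = 93.7917; MC(q_m) = 64 + 0.2·135.4167 = 91.0833.
Competitive q* = 147.7273, so Δq = 12.3106; wedge = 93.7917 − 91.0833 = 2.7084.
Welfare loss = ½ × 12.3106 × 2.7084 = $16.67 thousand.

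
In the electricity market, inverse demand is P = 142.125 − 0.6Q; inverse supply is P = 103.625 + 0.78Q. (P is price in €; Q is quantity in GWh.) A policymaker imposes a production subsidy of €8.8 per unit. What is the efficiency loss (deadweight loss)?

€28.06

Competitive equilibrium: 142.125 − 0.6Q = 103.625 + 0.78Q → Q* = 27.8986, P* = 125.3859.
The subsidy lowers effective supply by 8.8: P = 94.825 + 0.78Q.
New quantity: 142.125 − 0.6Q = 94.825 + 0.78Q → Q' = 34.2754.
Overproduction ΔQ = 34.2754 − 27.8986 = 6.3768; wedge = subsidy = 8.8.
Welfare loss = ½ × 6.3768 × 8.8 = €28.06.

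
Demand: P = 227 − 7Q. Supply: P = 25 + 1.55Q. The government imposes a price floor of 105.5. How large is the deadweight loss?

167.99

Competitive equilibrium: 227 − 7Q = 25 + 1.55Q → Q* = 23.6257, P* = 61.6199.
At the floor P = 105.5, quantity demanded = (227 − 105.5)/7 = 17.3571.
Sellers' marginal cost at Q' = 17.3571: 25 + 1.55·17.3571 = 51.9035.
ΔQ = 23.6257 − 17.3571 = 6.2686; wedge = 105.5 − 51.9035 = 53.5965.
DWL = ½ × 6.2686 × 53.5965 = 167.99.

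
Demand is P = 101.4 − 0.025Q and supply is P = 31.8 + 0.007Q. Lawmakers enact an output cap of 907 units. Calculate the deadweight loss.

Competitive equilibrium: 101.4 − 0.025Q = 31.8 + 0.007Q → Q* = 2175, P* = 47.025.
At Q = 907: demand price = 101.4 − 0.025·907 = 78.725; supply price = 31.8 + 0.007·907 = 38.149.
ΔQ = 2175 − 907 = 1268; wedge = 78.725 − 38.149 = 40.576.
The triangle = ½ × 1268 × 40.576 = 25725.184.

25725.184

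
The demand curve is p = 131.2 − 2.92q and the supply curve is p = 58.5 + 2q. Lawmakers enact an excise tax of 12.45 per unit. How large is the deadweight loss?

15.75

Competitive equilibrium: 131.2 − 2.92q = 58.5 + 2q → q* = 14.7764, p* = 88.0528.
With the tax, the buyer price exceeds the seller price by 12.45: (131.2 − 2.92q) − (58.5 + 2q) = 12.45 → q' = 12.2459.
Δq = 14.7764 − 12.2459 = 2.5305; the wedge equals the tax, 12.45.
Welfare loss = ½ × 2.5305 × 12.45 = 15.75.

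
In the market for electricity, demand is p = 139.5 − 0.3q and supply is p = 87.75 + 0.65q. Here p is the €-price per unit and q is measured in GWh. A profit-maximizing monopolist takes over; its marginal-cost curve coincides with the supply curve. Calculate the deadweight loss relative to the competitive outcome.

€81.19

Competitive equilibrium: 139.5 − 0.3q = 87.75 + 0.65q → q* = 54.4737, p* = 123.1579.
Marginal revenue: MR = 139.5 − 0.6q. Set MR = MC: 139.5 − 0.6q = 87.75 + 0.65q → q_m = 41.4.
Price p_m = 139.5 − 0.3·41.4 = 127.08; MC(q_m) = 87.75 + 0.65·41.4 = 114.66.
Competitive q* = 54.4737, so Δq = 13.0737; wedge = 127.08 − 114.66 = 12.42.
Welfare loss = ½ × 13.0737 × 12.42 = €81.19.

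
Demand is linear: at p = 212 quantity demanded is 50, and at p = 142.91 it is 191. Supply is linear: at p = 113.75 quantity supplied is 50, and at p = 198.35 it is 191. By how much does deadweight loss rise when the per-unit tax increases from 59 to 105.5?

3508.83

Demand slope = (142.91 − 212)/(191 − 50) = −0.49, so p = 236.5 − 0.49q.
Supply slope = (198.35 − 113.75)/(191 − 50) = 0.6, so p = 83.75 + 0.6q.
Competitive equilibrium: 236.5 − 0.49q = 83.75 + 0.6q → q* = 140.1376, p* = 167.8326.
For a per-unit tax t: Δq = t/1.09, so DWL = ½·t·(t/1.09) = t²/2.18.
At t = 59: DWL = 1596.789. At t = 105.5: DWL = 5105.619.
Increase = 5105.619 − 1596.789 = 3508.83.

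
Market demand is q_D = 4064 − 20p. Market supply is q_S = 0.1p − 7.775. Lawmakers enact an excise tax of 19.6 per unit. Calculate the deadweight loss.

19.11

In inverse form: demand p = 203.2 − 0.05q, supply p = 77.75 + 10q.
Competitive equilibrium: 203.2 − 0.05q = 77.75 + 10q → q* = 12.4826, p* = 202.5759.
With the tax, the buyer price exceeds the seller price by 19.6: (203.2 − 0.05q) − (77.75 + 10q) = 19.6 → q' = 10.5323.
Δq = 12.4826 − 10.5323 = 1.9503; the wedge equals the tax, 19.6.
Welfare loss = ½ × 1.9503 × 19.6 = 19.11.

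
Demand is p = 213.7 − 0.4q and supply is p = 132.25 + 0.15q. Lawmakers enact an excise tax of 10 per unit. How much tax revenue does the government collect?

1299.09

Competitive equilibrium: 213.7 − 0.4q = 132.25 + 0.15q → q* = 148.0909, p* = 154.4636.
With the tax, the buyer price exceeds the seller price by 10: (213.7 − 0.4q) − (132.25 + 0.15q) = 10 → q' = 129.9091.
Tax revenue = 10 × 129.9091 = 1299.09.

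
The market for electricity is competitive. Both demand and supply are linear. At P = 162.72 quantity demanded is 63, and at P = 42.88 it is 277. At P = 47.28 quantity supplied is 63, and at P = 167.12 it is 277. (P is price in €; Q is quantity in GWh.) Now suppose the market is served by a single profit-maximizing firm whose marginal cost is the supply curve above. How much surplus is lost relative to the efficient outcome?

Demand slope = (42.88 − 162.72)/(277 − 63) = −0.56, so P = 198 − 0.56Q.
Supply slope = (167.12 − 47.28)/(277 − 63) = 0.56, so P = 12 + 0.56Q.
Competitive equilibrium: 198 − 0.56Q = 12 + 0.56Q → Q* = 166.0714, P* = 105.
Marginal revenue: MR = 198 − 1.12Q. Set MR = MC: 198 − 1.12Q = 12 + 0.56Q → Q_m = 110.7143.
Price P_m = 198 − 0.56·110.7143 = 136; MC(Q_m) = 12 + 0.56·110.7143 = 74.
Competitive Q* = 166.0714, so ΔQ = 55.3571; wedge = 136 − 74 = 62.
DWL = ½ × 55.3571 × 62 = €1716.07.

€1716.07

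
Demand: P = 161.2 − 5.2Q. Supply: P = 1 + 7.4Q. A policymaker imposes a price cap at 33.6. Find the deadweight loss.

Competitive equilibrium: 161.2 − 5.2Q = 1 + 7.4Q → Q* = 12.7143, P* = 95.0857.
At the ceiling P = 33.6, quantity supplied = (33.6 − 1)/7.4 = 4.4054.
Willingness to pay at Q' = 4.4054: 161.2 − 5.2·4.4054 = 138.2919.
ΔQ = 12.7143 − 4.4054 = 8.3089; wedge = 138.2919 − 33.6 = 104.6919.
Deadweight loss = ½ × 8.3089 × 104.6919 = 434.94.

434.94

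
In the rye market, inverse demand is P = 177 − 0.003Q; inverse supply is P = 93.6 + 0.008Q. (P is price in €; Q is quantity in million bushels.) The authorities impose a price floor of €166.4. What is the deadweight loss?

Competitive equilibrium: 177 − 0.003Q = 93.6 + 0.008Q → Q* = 7581.81818, P* = 154.25455.
At the floor P = 166.4, quantity demanded = (177 − 166.4)/0.003 = 3533.33333.
Sellers' marginal cost at Q' = 3533.33333: 93.6 + 0.008·3533.33333 = 121.86667.
ΔQ = 7581.81818 − 3533.33333 = 4048.48485; wedge = 166.4 − 121.86667 = 44.53333.
The triangle = ½ × 4048.48485 × 44.53333 = €90146.26 million.

€90146.26 million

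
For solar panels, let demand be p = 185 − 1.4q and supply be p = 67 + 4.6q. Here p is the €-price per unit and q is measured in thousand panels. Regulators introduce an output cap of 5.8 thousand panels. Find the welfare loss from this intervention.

Competitive equilibrium: 185 − 1.4q = 67 + 4.6q → q* = 19.6667, p* = 157.4667.
At q = 5.8: demand price = 185 − 1.4·5.8 = 176.88; supply price = 67 + 4.6·5.8 = 93.68.
Δq = 19.6667 − 5.8 = 13.8667; wedge = 176.88 − 93.68 = 83.2.
Welfare loss = ½ × 13.8667 × 83.2 = €576.85 thousand.

€576.85 thousand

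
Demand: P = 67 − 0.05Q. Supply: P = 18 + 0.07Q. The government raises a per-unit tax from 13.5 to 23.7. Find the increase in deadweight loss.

Competitive equilibrium: 67 − 0.05Q = 18 + 0.07Q → Q* = 408.3333, P* = 46.5833.
For a per-unit tax t: ΔQ = t/0.12, so DWL = ½·t·(t/0.12) = t²/0.24.
At t = 13.5: DWL = 759.375. At t = 23.7: DWL = 2340.375.
Increase = 2340.375 − 759.375 = 1581.

1581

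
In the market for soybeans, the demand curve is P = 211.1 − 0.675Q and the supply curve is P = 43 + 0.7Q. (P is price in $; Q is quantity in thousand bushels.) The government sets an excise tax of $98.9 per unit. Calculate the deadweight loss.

$3556.80 thousand

Competitive equilibrium: 211.1 − 0.675Q = 43 + 0.7Q → Q* = 122.2545, P* = 128.5782.
With the tax, the buyer price exceeds the seller price by 98.9: (211.1 − 0.675Q) − (43 + 0.7Q) = 98.9 → Q' = 50.3273.
ΔQ = 122.2545 − 50.3273 = 71.9272; the wedge equals the tax, 98.9.
Deadweight loss = ½ × 71.9272 × 98.9 = $3556.80 thousand.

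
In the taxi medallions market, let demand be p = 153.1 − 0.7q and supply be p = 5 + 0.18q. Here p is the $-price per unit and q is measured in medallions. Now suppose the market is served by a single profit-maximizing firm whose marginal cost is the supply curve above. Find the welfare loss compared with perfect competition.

Competitive equilibrium: 153.1 − 0.7q = 5 + 0.18q → q* = 168.2955, p* = 35.2932.
Marginal revenue: MR = 153.1 − 1.4q. Set MR = MC: 153.1 − 1.4q = 5 + 0.18q → q_m = 93.7342.
Price p_m = 153.1 − 0.7·93.7342 = 87.4861; MC(q_m) = 5 + 0.18·93.7342 = 21.8722.
Competitive q* = 168.2955, so Δq = 74.5613; wedge = 87.4861 − 21.8722 = 65.6139.
The triangle = ½ × 74.5613 × 65.6139 = $2446.13.

$2446.13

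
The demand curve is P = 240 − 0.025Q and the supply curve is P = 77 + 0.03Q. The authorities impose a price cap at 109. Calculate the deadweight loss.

Competitive equilibrium: 240 − 0.025Q = 77 + 0.03Q → Q* = 2963.636364, P* = 165.909091.
At the ceiling P = 109, quantity supplied = (109 − 77)/0.03 = 1066.666667.
Willingness to pay at Q' = 1066.666667: 240 − 0.025·1066.666667 = 213.333333.
ΔQ = 2963.636364 − 1066.666667 = 1896.969697; wedge = 213.333333 − 109 = 104.333333.
Welfare loss = ½ × 1896.969697 × 104.333333 = 98958.59.

98958.59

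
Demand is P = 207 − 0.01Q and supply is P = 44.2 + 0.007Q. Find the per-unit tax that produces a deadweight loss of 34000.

34

Competitive equilibrium: 207 − 0.01Q = 44.2 + 0.007Q → Q* = 9576.4706, P* = 111.2353.
A tax t gives ΔQ = t/0.017 and wedge t, so DWL = t²/0.034.
t²/0.034 = 34000 → t² = 1156 → t = 34.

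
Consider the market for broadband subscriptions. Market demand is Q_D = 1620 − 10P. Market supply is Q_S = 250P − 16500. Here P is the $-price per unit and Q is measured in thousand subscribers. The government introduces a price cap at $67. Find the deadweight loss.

$23557.69 thousand

In inverse form: demand P = 162 − 0.1Q, supply P = 66 + 0.004Q.
Competitive equilibrium: 162 − 0.1Q = 66 + 0.004Q → Q* = 923.0769, P* = 69.6923.
At the ceiling P = 67, quantity supplied = (67 − 66)/0.004 = 250.
Willingness to pay at Q' = 250: 162 − 0.1·250 = 137.
ΔQ = 923.0769 − 250 = 673.0769; wedge = 137 − 67 = 70.
Welfare loss = ½ × 673.0769 × 70 = $23557.69 thousand.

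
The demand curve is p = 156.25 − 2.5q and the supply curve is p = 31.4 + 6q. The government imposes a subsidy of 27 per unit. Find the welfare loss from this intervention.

Competitive equilibrium: 156.25 − 2.5q = 31.4 + 6q → q* = 14.6882, p* = 119.5294.
The subsidy lowers effective supply by 27: p = 4.4 + 6q.
New quantity: 156.25 − 2.5q = 4.4 + 6q → q' = 17.8647.
Overproduction Δq = 17.8647 − 14.6882 = 3.1765; wedge = subsidy = 27.
The triangle = ½ × 3.1765 × 27 = 42.88.

42.88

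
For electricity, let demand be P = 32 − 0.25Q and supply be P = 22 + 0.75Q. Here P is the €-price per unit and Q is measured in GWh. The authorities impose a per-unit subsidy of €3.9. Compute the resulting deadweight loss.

€7.605

Competitive equilibrium: 32 − 0.25Q = 22 + 0.75Q → Q* = 10, P* = 29.5.
The subsidy lowers effective supply by 3.9: P = 18.1 + 0.75Q.
New quantity: 32 − 0.25Q = 18.1 + 0.75Q → Q' = 13.9.
Overproduction ΔQ = 13.9 − 10 = 3.9; wedge = subsidy = 3.9.
DWL = ½ × 3.9 × 3.9 = €7.605.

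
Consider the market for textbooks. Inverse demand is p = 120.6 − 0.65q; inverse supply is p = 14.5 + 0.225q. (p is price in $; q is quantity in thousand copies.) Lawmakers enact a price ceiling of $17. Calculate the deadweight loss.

Competitive equilibrium: 120.6 − 0.65q = 14.5 + 0.225q → q* = 121.2571, p* = 41.7829.
At the ceiling p = 17, quantity supplied = (17 − 14.5)/0.225 = 11.1111.
Willingness to pay at q' = 11.1111: 120.6 − 0.65·11.1111 = 113.3778.
Δq = 121.2571 − 11.1111 = 110.146; wedge = 113.3778 − 17 = 96.3778.
Welfare loss = ½ × 110.146 × 96.3778 = $5307.81 thousand.

$5307.81 thousand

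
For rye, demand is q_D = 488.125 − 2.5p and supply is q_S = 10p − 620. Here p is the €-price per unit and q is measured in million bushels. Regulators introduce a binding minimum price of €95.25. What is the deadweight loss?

€68.06 million

In inverse form: demand p = 195.25 − 0.4q, supply p = 62 + 0.1q.
Competitive equilibrium: 195.25 − 0.4q = 62 + 0.1q → q* = 266.5, p* = 88.65.
At the floor p = 95.25, quantity demanded = (195.25 − 95.25)/0.4 = 250.
Sellers' marginal cost at q' = 250: 62 + 0.1·250 = 87.
Δq = 266.5 − 250 = 16.5; wedge = 95.25 − 87 = 8.25.
Welfare loss = ½ × 16.5 × 8.25 = €68.06 million.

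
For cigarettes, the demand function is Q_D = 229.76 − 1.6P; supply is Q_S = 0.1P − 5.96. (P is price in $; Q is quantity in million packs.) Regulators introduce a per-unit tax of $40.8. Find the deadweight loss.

In inverse form: demand P = 143.6 − 0.625Q, supply P = 59.6 + 10Q.
Competitive equilibrium: 143.6 − 0.625Q = 59.6 + 10Q → Q* = 7.9059, P* = 138.6588.
With the tax, the buyer price exceeds the seller price by 40.8: (143.6 − 0.625Q) − (59.6 + 10Q) = 40.8 → Q' = 4.0659.
ΔQ = 7.9059 − 4.0659 = 3.84; the wedge equals the tax, 40.8.
The triangle = ½ × 3.84 × 40.8 = $78.336 million.

$78.336 million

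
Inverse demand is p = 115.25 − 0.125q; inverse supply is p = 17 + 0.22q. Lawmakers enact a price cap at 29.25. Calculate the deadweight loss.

Competitive equilibrium: 115.25 − 0.125q = 17 + 0.22q → q* = 284.7826, p* = 79.6522.
At the ceiling p = 29.25, quantity supplied = (29.25 − 17)/0.22 = 55.6818.
Willingness to pay at q' = 55.6818: 115.25 − 0.125·55.6818 = 108.2898.
Δq = 284.7826 − 55.6818 = 229.1008; wedge = 108.2898 − 29.25 = 79.0398.
Welfare loss = ½ × 229.1008 × 79.0398 = 9054.04.

9054.04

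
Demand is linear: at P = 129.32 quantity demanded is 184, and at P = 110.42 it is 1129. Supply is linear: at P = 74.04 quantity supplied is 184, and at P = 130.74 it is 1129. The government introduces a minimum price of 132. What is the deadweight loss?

27225

Demand slope = (110.42 − 129.32)/(1129 − 184) = −0.02, so P = 133 − 0.02Q.
Supply slope = (130.74 − 74.04)/(1129 − 184) = 0.06, so P = 63 + 0.06Q.
Competitive equilibrium: 133 − 0.02Q = 63 + 0.06Q → Q* = 875, P* = 115.5.
At the floor P = 132, quantity demanded = (133 − 132)/0.02 = 50.
Sellers' marginal cost at Q' = 50: 63 + 0.06·50 = 66.
ΔQ = 875 − 50 = 825; wedge = 132 − 66 = 66.
Deadweight loss = ½ × 825 × 66 = 27225.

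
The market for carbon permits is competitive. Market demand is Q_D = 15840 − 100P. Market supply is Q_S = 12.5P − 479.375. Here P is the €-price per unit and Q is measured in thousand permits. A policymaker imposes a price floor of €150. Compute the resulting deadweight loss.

€10976.68 thousand

In inverse form: demand P = 158.4 − 0.01Q, supply P = 38.35 + 0.08Q.
Competitive equilibrium: 158.4 − 0.01Q = 38.35 + 0.08Q → Q* = 1333.8889, P* = 145.0611.
At the floor P = 150, quantity demanded = (158.4 − 150)/0.01 = 840.
Sellers' marginal cost at Q' = 840: 38.35 + 0.08·840 = 105.55.
ΔQ = 1333.8889 − 840 = 493.8889; wedge = 150 − 105.55 = 44.45.
Welfare loss = ½ × 493.8889 × 44.45 = €10976.68 thousand.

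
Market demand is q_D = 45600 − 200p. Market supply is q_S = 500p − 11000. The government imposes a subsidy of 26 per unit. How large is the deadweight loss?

48285.71

In inverse form: demand p = 228 − 0.005q, supply p = 22 + 0.002q.
Competitive equilibrium: 228 − 0.005q = 22 + 0.002q → q* = 29428.5714, p* = 80.8571.
The subsidy lowers effective supply by 26: p = 0.002q − 4.
New quantity: 228 − 0.005q = 0.002q − 4 → q' = 33142.8571.
Overproduction Δq = 33142.8571 − 29428.5714 = 3714.2857; wedge = subsidy = 26.
Deadweight loss = ½ × 3714.2857 × 26 = 48285.71.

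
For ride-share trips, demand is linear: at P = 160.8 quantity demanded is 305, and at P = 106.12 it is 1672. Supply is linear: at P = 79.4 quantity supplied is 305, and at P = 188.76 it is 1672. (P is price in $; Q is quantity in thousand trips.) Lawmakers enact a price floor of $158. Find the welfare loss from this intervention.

$22204.17 thousand

Demand slope = (106.12 − 160.8)/(1672 − 305) = −0.04, so P = 173 − 0.04Q.
Supply slope = (188.76 − 79.4)/(1672 − 305) = 0.08, so P = 55 + 0.08Q.
Competitive equilibrium: 173 − 0.04Q = 55 + 0.08Q → Q* = 983.3333, P* = 133.6667.
At the floor P = 158, quantity demanded = (173 − 158)/0.04 = 375.
Sellers' marginal cost at Q' = 375: 55 + 0.08·375 = 85.
ΔQ = 983.3333 − 375 = 608.3333; wedge = 158 − 85 = 73.
Deadweight loss = ½ × 608.3333 × 73 = $22204.17 thousand.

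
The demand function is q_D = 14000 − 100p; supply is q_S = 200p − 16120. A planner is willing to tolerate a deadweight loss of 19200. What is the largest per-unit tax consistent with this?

In inverse form: demand p = 140 − 0.01q, supply p = 80.6 + 0.005q.
Competitive equilibrium: 140 − 0.01q = 80.6 + 0.005q → q* = 3960, p* = 100.4.
A tax t gives Δq = t/0.015 and wedge t, so DWL = t²/0.03.
t²/0.03 = 19200 → t² = 576 → t = 24.

24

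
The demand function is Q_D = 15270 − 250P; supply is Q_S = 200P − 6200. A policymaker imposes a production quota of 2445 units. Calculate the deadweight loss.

3622.53

In inverse form: demand P = 61.08 − 0.004Q, supply P = 31 + 0.005Q.
Competitive equilibrium: 61.08 − 0.004Q = 31 + 0.005Q → Q* = 3342.2222, P* = 47.7111.
At Q = 2445: demand price = 61.08 − 0.004·2445 = 51.3; supply price = 31 + 0.005·2445 = 43.225.
ΔQ = 3342.2222 − 2445 = 897.2222; wedge = 51.3 − 43.225 = 8.075.
DWL = ½ × 897.2222 × 8.075 = 3622.53.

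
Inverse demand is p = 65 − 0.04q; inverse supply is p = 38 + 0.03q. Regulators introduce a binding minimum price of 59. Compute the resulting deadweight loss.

Competitive equilibrium: 65 − 0.04q = 38 + 0.03q → q* = 385.7143, p* = 49.5714.
At the floor p = 59, quantity demanded = (65 − 59)/0.04 = 150.
Sellers' marginal cost at q' = 150: 38 + 0.03·150 = 42.5.
Δq = 385.7143 − 150 = 235.7143; wedge = 59 − 42.5 = 16.5.
Welfare loss = ½ × 235.7143 × 16.5 = 1944.64.

1944.64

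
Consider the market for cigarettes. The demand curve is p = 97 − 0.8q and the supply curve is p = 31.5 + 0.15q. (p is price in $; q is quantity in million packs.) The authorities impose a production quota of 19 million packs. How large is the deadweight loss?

$1185 million

Competitive equilibrium: 97 − 0.8q = 31.5 + 0.15q → q* = 68.9474, p* = 41.8421.
At q = 19: demand price = 97 − 0.8·19 = 81.8; supply price = 31.5 + 0.15·19 = 34.35.
Δq = 68.9474 − 19 = 49.9474; wedge = 81.8 − 34.35 = 47.45.
Deadweight loss = ½ × 49.9474 × 47.45 = $1185 million.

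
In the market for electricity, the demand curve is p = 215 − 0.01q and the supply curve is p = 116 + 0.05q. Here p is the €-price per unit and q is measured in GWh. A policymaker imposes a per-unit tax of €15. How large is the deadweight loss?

Competitive equilibrium: 215 − 0.01q = 116 + 0.05q → q* = 1650, p* = 198.5.
With the tax, the buyer price exceeds the seller price by 15: (215 − 0.01q) − (116 + 0.05q) = 15 → q' = 1400.
Δq = 1650 − 1400 = 250; the wedge equals the tax, 15.
Deadweight loss = ½ × 250 × 15 = €1875.

€1875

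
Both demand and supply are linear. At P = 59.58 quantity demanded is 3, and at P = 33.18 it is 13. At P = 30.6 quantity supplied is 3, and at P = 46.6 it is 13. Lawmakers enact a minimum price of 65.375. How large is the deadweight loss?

Demand slope = (33.18 − 59.58)/(13 − 3) = −2.64, so P = 67.5 − 2.64Q.
Supply slope = (46.6 − 30.6)/(13 − 3) = 1.6, so P = 25.8 + 1.6Q.
Competitive equilibrium: 67.5 − 2.64Q = 25.8 + 1.6Q → Q* = 9.8349, P* = 41.5358.
At the floor P = 65.375, quantity demanded = (67.5 − 65.375)/2.64 = 0.8049.
Sellers' marginal cost at Q' = 0.8049: 25.8 + 1.6·0.8049 = 27.0878.
ΔQ = 9.8349 − 0.8049 = 9.03; wedge = 65.375 − 27.0878 = 38.2872.
Welfare loss = ½ × 9.03 × 38.2872 = 172.87.

172.87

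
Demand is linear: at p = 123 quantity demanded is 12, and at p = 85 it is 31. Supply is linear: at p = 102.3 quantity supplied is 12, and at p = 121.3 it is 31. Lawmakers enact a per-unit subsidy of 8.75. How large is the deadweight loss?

12.76

Demand slope = (85 − 123)/(31 − 12) = −2, so p = 147 − 2q.
Supply slope = (121.3 − 102.3)/(31 − 12) = 1, so p = 90.3 + q.
Competitive equilibrium: 147 − 2q = 90.3 + q → q* = 18.9, p* = 109.2.
The subsidy lowers effective supply by 8.75: p = 81.55 + q.
New quantity: 147 − 2q = 81.55 + q → q' = 21.8167.
Overproduction Δq = 21.8167 − 18.9 = 2.9167; wedge = subsidy = 8.75.
DWL = ½ × 2.9167 × 8.75 = 12.76.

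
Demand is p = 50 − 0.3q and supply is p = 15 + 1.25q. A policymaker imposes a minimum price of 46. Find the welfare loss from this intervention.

66.27

Competitive equilibrium: 50 − 0.3q = 15 + 1.25q → q* = 22.5806, p* = 43.2258.
At the floor p = 46, quantity demanded = (50 − 46)/0.3 = 13.3333.
Sellers' marginal cost at q' = 13.3333: 15 + 1.25·13.3333 = 31.6666.
Δq = 22.5806 − 13.3333 = 9.2473; wedge = 46 − 31.6666 = 14.3334.
The triangle = ½ × 9.2473 × 14.3334 = 66.27.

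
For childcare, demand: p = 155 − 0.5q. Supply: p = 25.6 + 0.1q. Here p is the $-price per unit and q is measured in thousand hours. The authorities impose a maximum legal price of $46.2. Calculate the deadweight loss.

$28.03 thousand

Competitive equilibrium: 155 − 0.5q = 25.6 + 0.1q → q* = 215.6667, p* = 47.1667.
At the ceiling p = 46.2, quantity supplied = (46.2 − 25.6)/0.1 = 206.
Willingness to pay at q' = 206: 155 − 0.5·206 = 52.
Δq = 215.6667 − 206 = 9.6667; wedge = 52 − 46.2 = 5.8.
Deadweight loss = ½ × 9.6667 × 5.8 = $28.03 thousand.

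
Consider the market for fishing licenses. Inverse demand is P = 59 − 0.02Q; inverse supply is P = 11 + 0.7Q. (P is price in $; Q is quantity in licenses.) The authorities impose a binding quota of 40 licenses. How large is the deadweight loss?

Competitive equilibrium: 59 − 0.02Q = 11 + 0.7Q → Q* = 66.6667, P* = 57.6667.
At Q = 40: demand price = 59 − 0.02·40 = 58.2; supply price = 11 + 0.7·40 = 39.
ΔQ = 66.6667 − 40 = 26.6667; wedge = 58.2 − 39 = 19.2.
The triangle = ½ × 26.6667 × 19.2 = $256.

$256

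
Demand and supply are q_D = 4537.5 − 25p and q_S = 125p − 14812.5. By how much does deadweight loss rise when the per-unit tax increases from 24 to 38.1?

9120.94

In inverse form: demand p = 181.5 − 0.04q, supply p = 118.5 + 0.008q.
Competitive equilibrium: 181.5 − 0.04q = 118.5 + 0.008q → q* = 1312.5, p* = 129.
For a per-unit tax t: Δq = t/0.048, so DWL = ½·t·(t/0.048) = t²/0.096.
At t = 24: DWL = 6000. At t = 38.1: DWL = 15120.938.
Increase = 15120.938 − 6000 = 9120.94.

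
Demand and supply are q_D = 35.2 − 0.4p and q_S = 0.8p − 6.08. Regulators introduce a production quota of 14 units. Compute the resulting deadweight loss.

103.788

In inverse form: demand p = 88 − 2.5q, supply p = 7.6 + 1.25q.
Competitive equilibrium: 88 − 2.5q = 7.6 + 1.25q → q* = 21.44, p* = 34.4.
At q = 14: demand price = 88 − 2.5·14 = 53; supply price = 7.6 + 1.25·14 = 25.1.
Δq = 21.44 − 14 = 7.44; wedge = 53 − 25.1 = 27.9.
Deadweight loss = ½ × 7.44 × 27.9 = 103.788.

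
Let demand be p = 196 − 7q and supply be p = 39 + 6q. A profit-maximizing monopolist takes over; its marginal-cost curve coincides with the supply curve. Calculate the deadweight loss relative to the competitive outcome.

Competitive equilibrium: 196 − 7q = 39 + 6q → q* = 12.0769, p* = 111.4615.
Marginal revenue: MR = 196 − 14q. Set MR = MC: 196 − 14q = 39 + 6q → q_m = 7.85.
Price p_m = 196 − 7·7.85 = 141.05; MC(q_m) = 39 + 6·7.85 = 86.1.
Competitive q* = 12.0769, so Δq = 4.2269; wedge = 141.05 − 86.1 = 54.95.
Welfare loss = ½ × 4.2269 × 54.95 = 116.13.

116.13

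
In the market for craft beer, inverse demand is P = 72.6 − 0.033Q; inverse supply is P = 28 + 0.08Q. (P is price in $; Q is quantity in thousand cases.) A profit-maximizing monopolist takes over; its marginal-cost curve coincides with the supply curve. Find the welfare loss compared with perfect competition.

Competitive equilibrium: 72.6 − 0.033Q = 28 + 0.08Q → Q* = 394.6903, P* = 59.5752.
Marginal revenue: MR = 72.6 − 0.066Q. Set MR = MC: 72.6 − 0.066Q = 28 + 0.08Q → Q_m = 305.4795.
Price P_m = 72.6 − 0.033·305.4795 = 62.5192; MC(Q_m) = 28 + 0.08·305.4795 = 52.4384.
Competitive Q* = 394.6903, so ΔQ = 89.2108; wedge = 62.5192 − 52.4384 = 10.0808.
DWL = ½ × 89.2108 × 10.0808 = $449.66 thousand.

$449.66 thousand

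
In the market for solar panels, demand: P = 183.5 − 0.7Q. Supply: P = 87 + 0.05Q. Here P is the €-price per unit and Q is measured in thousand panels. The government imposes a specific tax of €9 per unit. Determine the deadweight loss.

Competitive equilibrium: 183.5 − 0.7Q = 87 + 0.05Q → Q* = 128.6667, P* = 93.4333.
With the tax, the buyer price exceeds the seller price by 9: (183.5 − 0.7Q) − (87 + 0.05Q) = 9 → Q' = 116.6667.
ΔQ = 128.6667 − 116.6667 = 12; the wedge equals the tax, 9.
Deadweight loss = ½ × 12 × 9 = €54 thousand.

€54 thousand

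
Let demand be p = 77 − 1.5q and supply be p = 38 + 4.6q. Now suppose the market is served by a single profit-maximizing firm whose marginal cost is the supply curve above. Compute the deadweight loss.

4.86

Competitive equilibrium: 77 − 1.5q = 38 + 4.6q → q* = 6.3934, p* = 67.4098.
Marginal revenue: MR = 77 − 3q. Set MR = MC: 77 − 3q = 38 + 4.6q → q_m = 5.1316.
Price p_m = 77 − 1.5·5.1316 = 69.3026; MC(q_m) = 38 + 4.6·5.1316 = 61.6054.
Competitive q* = 6.3934, so Δq = 1.2618; wedge = 69.3026 − 61.6054 = 7.6972.
Welfare loss = ½ × 1.2618 × 7.6972 = 4.86.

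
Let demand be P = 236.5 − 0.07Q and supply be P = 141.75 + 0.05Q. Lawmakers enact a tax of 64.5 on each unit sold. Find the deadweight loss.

Competitive equilibrium: 236.5 − 0.07Q = 141.75 + 0.05Q → Q* = 789.5833, P* = 181.2292.
With the tax, the buyer price exceeds the seller price by 64.5: (236.5 − 0.07Q) − (141.75 + 0.05Q) = 64.5 → Q' = 252.0833.
ΔQ = 789.5833 − 252.0833 = 537.5; the wedge equals the tax, 64.5.
Deadweight loss = ½ × 537.5 × 64.5 = 17334.375.

17334.375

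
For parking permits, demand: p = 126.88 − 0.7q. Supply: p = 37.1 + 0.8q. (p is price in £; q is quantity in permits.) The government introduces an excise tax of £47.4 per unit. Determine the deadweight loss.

Competitive equilibrium: 126.88 − 0.7q = 37.1 + 0.8q → q* = 59.8533, p* = 84.9827.
With the tax, the buyer price exceeds the seller price by 47.4: (126.88 − 0.7q) − (37.1 + 0.8q) = 47.4 → q' = 28.2533.
Δq = 59.8533 − 28.2533 = 31.6; the wedge equals the tax, 47.4.
Deadweight loss = ½ × 31.6 × 47.4 = £748.92.

£748.92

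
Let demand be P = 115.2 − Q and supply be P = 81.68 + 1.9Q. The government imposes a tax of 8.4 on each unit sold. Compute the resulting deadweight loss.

Competitive equilibrium: 115.2 − Q = 81.68 + 1.9Q → Q* = 11.5586, P* = 103.6414.
With the tax, the buyer price exceeds the seller price by 8.4: (115.2 − Q) − (81.68 + 1.9Q) = 8.4 → Q' = 8.6621.
ΔQ = 11.5586 − 8.6621 = 2.8965; the wedge equals the tax, 8.4.
DWL = ½ × 2.8965 × 8.4 = 12.17.

12.17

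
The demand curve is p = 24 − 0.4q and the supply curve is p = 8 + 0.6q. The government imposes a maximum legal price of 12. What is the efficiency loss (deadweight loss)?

43.56

Competitive equilibrium: 24 − 0.4q = 8 + 0.6q → q* = 16, p* = 17.6.
At the ceiling p = 12, quantity supplied = (12 − 8)/0.6 = 6.6667.
Willingness to pay at q' = 6.6667: 24 − 0.4·6.6667 = 21.3333.
Δq = 16 − 6.6667 = 9.3333; wedge = 21.3333 − 12 = 9.3333.
Welfare loss = ½ × 9.3333 × 9.3333 = 43.56.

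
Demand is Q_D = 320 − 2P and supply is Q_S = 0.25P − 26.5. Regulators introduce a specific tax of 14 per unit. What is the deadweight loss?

21.78

In inverse form: demand P = 160 − 0.5Q, supply P = 106 + 4Q.
Competitive equilibrium: 160 − 0.5Q = 106 + 4Q → Q* = 12, P* = 154.
With the tax, the buyer price exceeds the seller price by 14: (160 − 0.5Q) − (106 + 4Q) = 14 → Q' = 8.8889.
ΔQ = 12 − 8.8889 = 3.1111; the wedge equals the tax, 14.
The triangle = ½ × 3.1111 × 14 = 21.78.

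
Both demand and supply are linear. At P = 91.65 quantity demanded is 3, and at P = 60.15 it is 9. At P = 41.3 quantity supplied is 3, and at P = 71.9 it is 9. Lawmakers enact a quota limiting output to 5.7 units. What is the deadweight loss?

Demand slope = (60.15 − 91.65)/(9 − 3) = −5.25, so P = 107.4 − 5.25Q.
Supply slope = (71.9 − 41.3)/(9 − 3) = 5.1, so P = 26 + 5.1Q.
Competitive equilibrium: 107.4 − 5.25Q = 26 + 5.1Q → Q* = 7.8647, P* = 66.1101.
At Q = 5.7: demand price = 107.4 − 5.25·5.7 = 77.475; supply price = 26 + 5.1·5.7 = 55.07.
ΔQ = 7.8647 − 5.7 = 2.1647; wedge = 77.475 − 55.07 = 22.405.
DWL = ½ × 2.1647 × 22.405 = 24.25.

24.25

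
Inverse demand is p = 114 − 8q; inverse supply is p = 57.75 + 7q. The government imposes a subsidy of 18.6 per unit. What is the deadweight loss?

11.532

Competitive equilibrium: 114 − 8q = 57.75 + 7q → q* = 3.75, p* = 84.
The subsidy lowers effective supply by 18.6: p = 39.15 + 7q.
New quantity: 114 − 8q = 39.15 + 7q → q' = 4.99.
Overproduction Δq = 4.99 − 3.75 = 1.24; wedge = subsidy = 18.6.
The triangle = ½ × 1.24 × 18.6 = 11.532.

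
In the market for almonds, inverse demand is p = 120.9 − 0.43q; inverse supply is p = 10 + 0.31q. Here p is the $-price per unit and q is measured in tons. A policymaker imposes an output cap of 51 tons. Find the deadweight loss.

$3616.48

Competitive equilibrium: 120.9 − 0.43q = 10 + 0.31q → q* = 149.8649, p* = 56.4581.
At q = 51: demand price = 120.9 − 0.43·51 = 98.97; supply price = 10 + 0.31·51 = 25.81.
Δq = 149.8649 − 51 = 98.8649; wedge = 98.97 − 25.81 = 73.16.
Welfare loss = ½ × 98.8649 × 73.16 = $3616.48.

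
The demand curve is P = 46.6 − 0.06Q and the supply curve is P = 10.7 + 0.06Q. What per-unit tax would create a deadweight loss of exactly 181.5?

6.6

Competitive equilibrium: 46.6 − 0.06Q = 10.7 + 0.06Q → Q* = 299.1667, P* = 28.65.
A tax t gives ΔQ = t/0.12 and wedge t, so DWL = t²/0.24.
t²/0.24 = 181.5 → t² = 43.56 → t = 6.6.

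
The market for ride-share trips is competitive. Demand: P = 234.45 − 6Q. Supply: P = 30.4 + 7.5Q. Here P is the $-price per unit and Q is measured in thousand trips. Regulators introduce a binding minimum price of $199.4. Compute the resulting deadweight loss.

$580.44 thousand

Competitive equilibrium: 234.45 − 6Q = 30.4 + 7.5Q → Q* = 15.1148, P* = 143.7611.
At the floor P = 199.4, quantity demanded = (234.45 − 199.4)/6 = 5.8417.
Sellers' marginal cost at Q' = 5.8417: 30.4 + 7.5·5.8417 = 74.2128.
ΔQ = 15.1148 − 5.8417 = 9.2731; wedge = 199.4 − 74.2128 = 125.1872.
Welfare loss = ½ × 9.2731 × 125.1872 = $580.44 thousand.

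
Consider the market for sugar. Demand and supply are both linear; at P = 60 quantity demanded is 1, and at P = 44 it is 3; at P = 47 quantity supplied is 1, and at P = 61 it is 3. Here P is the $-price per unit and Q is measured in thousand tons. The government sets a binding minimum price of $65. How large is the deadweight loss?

Demand slope = (44 − 60)/(3 − 1) = −8, so P = 68 − 8Q.
Supply slope = (61 − 47)/(3 − 1) = 7, so P = 40 + 7Q.
Competitive equilibrium: 68 − 8Q = 40 + 7Q → Q* = 1.8667, P* = 53.0667.
At the floor P = 65, quantity demanded = (68 − 65)/8 = 0.375.
Sellers' marginal cost at Q' = 0.375: 40 + 7·0.375 = 42.625.
ΔQ = 1.8667 − 0.375 = 1.4917; wedge = 65 − 42.625 = 22.375.
Welfare loss = ½ × 1.4917 × 22.375 = $16.69 thousand.

$16.69 thousand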